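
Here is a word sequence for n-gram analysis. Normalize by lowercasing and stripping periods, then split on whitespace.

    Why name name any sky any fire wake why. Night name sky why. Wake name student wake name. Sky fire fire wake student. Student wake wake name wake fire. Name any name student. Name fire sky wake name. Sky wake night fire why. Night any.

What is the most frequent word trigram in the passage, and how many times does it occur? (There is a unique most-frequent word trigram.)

"wake name sky", 2 times

Trigram frequencies (highest first):
  wake name sky: 2
  why name name: 1
  name name any: 1
  name any sky: 1
  any sky any: 1
  sky any fire: 1
  … (36 more, each ≤ 1)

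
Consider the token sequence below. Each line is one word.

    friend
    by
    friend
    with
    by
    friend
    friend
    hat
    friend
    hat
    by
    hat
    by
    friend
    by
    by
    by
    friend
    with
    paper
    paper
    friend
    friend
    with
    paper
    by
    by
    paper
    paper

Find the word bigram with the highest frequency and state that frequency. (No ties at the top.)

Bigram frequencies (highest first):
  by friend: 4
  friend with: 3
  by by: 3
  friend by: 2
  friend friend: 2
  friend hat: 2
  … (9 more, each ≤ 2)

"by friend", 4 times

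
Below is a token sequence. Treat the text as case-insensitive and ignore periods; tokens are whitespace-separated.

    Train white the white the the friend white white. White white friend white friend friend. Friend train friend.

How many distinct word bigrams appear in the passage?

11

18 tokens → 17 bigram windows in total.
Repeated bigrams (each contributes count−1 duplicates):
  white white: 3
  friend friend: 2
  friend white: 2
  white friend: 2
  white the: 2
6 duplicate windows → 17 − 6 = 11 distinct.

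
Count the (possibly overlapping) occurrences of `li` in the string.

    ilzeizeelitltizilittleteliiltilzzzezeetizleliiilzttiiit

4

Sliding a length-2 window over the 55 characters (54 positions):
  position 9–10: li
  position 17–18: li
  position 25–26: li
  position 44–45: li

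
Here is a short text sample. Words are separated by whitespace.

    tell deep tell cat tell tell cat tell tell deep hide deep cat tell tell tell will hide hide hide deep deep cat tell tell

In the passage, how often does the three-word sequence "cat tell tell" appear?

Scanning the 23 overlapping trigram windows for "cat tell tell":
  position 4–6: cat tell tell
  position 7–9: cat tell tell
  position 13–15: cat tell tell
  position 23–25: cat tell tell

4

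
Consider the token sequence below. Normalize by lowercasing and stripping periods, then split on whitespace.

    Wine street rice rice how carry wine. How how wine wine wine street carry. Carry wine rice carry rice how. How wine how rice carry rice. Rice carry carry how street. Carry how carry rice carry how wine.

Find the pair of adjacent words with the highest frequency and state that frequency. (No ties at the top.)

"rice carry", 4 times

Bigram frequencies (highest first):
  rice carry: 4
  how wine: 3
  carry rice: 3
  carry how: 3
  wine street: 2
  rice rice: 2
  … (12 more, each ≤ 2)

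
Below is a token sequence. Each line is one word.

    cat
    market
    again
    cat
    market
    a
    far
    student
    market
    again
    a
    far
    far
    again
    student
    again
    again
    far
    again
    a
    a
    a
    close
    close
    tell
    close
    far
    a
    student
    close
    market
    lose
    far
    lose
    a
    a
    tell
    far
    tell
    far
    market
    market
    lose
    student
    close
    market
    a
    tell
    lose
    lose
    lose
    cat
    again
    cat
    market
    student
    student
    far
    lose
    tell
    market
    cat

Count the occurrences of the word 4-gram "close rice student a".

Scanning the 59 overlapping 4-gram windows for "close rice student a":
  (none found)

0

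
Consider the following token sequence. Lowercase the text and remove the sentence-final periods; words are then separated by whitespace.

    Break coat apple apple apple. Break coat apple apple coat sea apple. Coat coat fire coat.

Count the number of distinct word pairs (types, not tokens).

16 tokens → 15 bigram windows in total.
Repeated bigrams (each contributes count−1 duplicates):
  apple apple: 3
  apple coat: 2
  break coat: 2
  coat apple: 2
5 duplicate windows → 15 − 5 = 10 distinct.

10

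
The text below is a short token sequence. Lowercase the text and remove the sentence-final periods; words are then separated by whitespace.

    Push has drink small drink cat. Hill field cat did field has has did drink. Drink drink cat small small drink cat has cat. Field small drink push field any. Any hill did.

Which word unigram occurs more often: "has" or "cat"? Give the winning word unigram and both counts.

"has": 4 occurrences
"cat": 5 occurrences

"cat" (5 vs 4)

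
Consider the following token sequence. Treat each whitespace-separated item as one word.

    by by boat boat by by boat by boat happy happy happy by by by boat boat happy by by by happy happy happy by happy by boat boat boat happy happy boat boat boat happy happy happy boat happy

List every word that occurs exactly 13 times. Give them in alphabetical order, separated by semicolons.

Unigram counts meeting the condition (exactly 13 times):
  boat: 13
  by: 13

boat; by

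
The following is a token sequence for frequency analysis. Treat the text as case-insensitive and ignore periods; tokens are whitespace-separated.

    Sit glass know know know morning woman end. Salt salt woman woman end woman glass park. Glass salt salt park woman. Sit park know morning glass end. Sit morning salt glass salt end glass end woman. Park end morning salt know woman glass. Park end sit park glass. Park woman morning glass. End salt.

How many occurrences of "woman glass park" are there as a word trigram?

2

Scanning the 52 overlapping trigram windows for "woman glass park":
  position 14–16: woman glass park
  position 42–44: woman glass park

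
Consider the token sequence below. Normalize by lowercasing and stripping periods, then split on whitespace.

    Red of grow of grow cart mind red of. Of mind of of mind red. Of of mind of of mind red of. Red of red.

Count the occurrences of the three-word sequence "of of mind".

4

Scanning the 24 overlapping trigram windows for "of of mind":
  position 9–11: of of mind
  position 12–14: of of mind
  position 16–18: of of mind
  position 19–21: of of mind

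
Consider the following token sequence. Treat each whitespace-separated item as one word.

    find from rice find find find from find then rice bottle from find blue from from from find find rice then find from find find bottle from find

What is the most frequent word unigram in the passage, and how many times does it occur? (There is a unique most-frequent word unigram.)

"find", 12 times

Unigram frequencies (highest first):
  find: 12
  from: 8
  rice: 3
  then: 2
  bottle: 2
  blue: 1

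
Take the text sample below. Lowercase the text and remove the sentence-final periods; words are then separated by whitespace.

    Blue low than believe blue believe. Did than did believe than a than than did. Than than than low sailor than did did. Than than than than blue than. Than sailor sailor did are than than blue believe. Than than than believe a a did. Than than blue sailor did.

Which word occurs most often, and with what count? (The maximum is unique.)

Unigram frequencies (highest first):
  than: 22
  did: 8
  blue: 5
  believe: 5
  sailor: 4
  a: 3
  … (2 more, each ≤ 2)

"than", 22 times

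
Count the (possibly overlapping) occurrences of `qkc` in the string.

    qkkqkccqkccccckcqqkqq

Sliding a length-3 window over the 21 characters (19 positions):
  position 4–6: qkc
  position 8–10: qkc

2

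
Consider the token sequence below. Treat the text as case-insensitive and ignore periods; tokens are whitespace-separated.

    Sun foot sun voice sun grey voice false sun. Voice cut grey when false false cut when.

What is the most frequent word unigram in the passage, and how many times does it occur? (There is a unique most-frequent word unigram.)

"sun", 4 times

Unigram frequencies (highest first):
  sun: 4
  voice: 3
  false: 3
  grey: 2
  cut: 2
  when: 2
  … (1 more, each ≤ 1)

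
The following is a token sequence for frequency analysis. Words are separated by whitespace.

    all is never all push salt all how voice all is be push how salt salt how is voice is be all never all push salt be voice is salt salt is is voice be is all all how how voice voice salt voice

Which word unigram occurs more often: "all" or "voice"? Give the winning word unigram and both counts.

"all" (8 vs 7)

"all": 8 occurrences
"voice": 7 occurrences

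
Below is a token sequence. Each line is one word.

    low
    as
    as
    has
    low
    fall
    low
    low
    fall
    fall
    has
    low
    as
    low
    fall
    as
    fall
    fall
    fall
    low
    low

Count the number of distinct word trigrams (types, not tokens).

18

21 tokens → 19 trigram windows in total.
Repeated trigrams (each contributes count−1 duplicates):
  fall low low: 2
1 duplicate windows → 19 − 1 = 18 distinct.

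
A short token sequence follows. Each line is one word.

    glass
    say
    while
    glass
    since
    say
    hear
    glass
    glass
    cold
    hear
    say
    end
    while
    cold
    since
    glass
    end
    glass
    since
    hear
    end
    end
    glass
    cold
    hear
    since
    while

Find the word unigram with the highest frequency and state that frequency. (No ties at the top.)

Unigram frequencies (highest first):
  glass: 7
  since: 4
  hear: 4
  end: 4
  say: 3
  while: 3
  … (1 more, each ≤ 3)

"glass", 7 times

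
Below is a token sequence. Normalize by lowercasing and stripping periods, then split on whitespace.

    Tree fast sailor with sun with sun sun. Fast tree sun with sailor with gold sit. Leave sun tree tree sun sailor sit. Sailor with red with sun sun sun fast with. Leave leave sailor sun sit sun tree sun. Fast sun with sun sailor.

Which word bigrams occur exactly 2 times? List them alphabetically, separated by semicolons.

sun sailor; sun tree

Bigram counts meeting the condition (exactly 2 times):
  sun sailor: 2
  sun tree: 2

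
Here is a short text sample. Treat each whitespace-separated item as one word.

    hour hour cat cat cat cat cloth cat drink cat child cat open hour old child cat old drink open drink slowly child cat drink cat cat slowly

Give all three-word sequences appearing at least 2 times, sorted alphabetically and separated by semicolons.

cat cat cat; cat drink cat

Trigram counts meeting the condition (at least 2 times):
  cat cat cat: 2
  cat drink cat: 2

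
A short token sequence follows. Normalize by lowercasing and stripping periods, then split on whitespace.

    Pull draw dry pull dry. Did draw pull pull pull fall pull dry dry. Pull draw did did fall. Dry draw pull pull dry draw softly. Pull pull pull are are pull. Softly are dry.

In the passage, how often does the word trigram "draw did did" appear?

1

Scanning the 33 overlapping trigram windows for "draw did did":
  position 16–18: draw did did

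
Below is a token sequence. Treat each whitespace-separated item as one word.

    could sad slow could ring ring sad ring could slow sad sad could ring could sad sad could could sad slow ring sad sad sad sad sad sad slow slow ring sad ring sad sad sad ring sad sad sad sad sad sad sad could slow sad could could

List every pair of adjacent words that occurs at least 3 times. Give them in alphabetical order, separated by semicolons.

could sad; ring sad; sad could; sad ring; sad sad; sad slow

Bigram counts meeting the condition (at least 3 times):
  could sad: 3
  ring sad: 5
  sad could: 4
  sad ring: 3
  sad sad: 15
  sad slow: 3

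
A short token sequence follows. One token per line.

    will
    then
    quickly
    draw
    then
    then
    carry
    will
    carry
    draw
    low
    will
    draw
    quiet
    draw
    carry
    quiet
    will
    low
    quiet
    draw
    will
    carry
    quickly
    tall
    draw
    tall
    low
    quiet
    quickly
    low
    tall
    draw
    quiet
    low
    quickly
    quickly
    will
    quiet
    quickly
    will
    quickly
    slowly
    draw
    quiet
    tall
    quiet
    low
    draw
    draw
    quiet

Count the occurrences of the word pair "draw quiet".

4

Scanning the 50 overlapping bigram windows for "draw quiet":
  position 13–14: draw quiet
  position 33–34: draw quiet
  position 44–45: draw quiet
  position 50–51: draw quiet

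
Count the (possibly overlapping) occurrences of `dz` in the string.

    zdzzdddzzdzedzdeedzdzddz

7

Sliding a length-2 window over the 24 characters (23 positions):
  position 2–3: dz
  position 7–8: dz
  position 10–11: dz
  position 13–14: dz
  position 18–19: dz
  position 20–21: dz
  position 23–24: dz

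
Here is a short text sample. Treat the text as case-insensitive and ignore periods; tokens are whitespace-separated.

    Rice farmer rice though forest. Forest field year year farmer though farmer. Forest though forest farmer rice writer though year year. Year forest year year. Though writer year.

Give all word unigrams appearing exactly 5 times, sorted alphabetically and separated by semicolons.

Unigram counts meeting the condition (exactly 5 times):
  forest: 5
  though: 5

forest; though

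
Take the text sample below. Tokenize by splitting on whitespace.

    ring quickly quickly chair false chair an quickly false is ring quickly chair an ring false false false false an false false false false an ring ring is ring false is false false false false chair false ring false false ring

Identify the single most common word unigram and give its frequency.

Unigram frequencies (highest first):
  false: 18
  ring: 8
  quickly: 4
  chair: 4
  an: 4
  is: 3

"false", 18 times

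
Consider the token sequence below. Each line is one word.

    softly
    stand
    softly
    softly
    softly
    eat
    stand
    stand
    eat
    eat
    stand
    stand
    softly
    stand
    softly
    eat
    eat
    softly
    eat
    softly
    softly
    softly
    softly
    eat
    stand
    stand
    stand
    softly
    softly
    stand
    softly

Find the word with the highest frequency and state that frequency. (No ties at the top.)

Unigram frequencies (highest first):
  softly: 14
  stand: 10
  eat: 7

"softly", 14 times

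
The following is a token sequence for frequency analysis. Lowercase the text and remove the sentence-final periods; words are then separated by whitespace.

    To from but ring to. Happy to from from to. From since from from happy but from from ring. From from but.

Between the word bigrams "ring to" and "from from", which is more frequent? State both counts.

"ring to": 1 occurrence
"from from": 4 occurrences

"from from" (4 vs 1)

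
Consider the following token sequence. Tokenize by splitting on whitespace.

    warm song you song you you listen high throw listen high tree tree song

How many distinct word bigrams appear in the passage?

14 tokens → 13 bigram windows in total.
Repeated bigrams (each contributes count−1 duplicates):
  listen high: 2
  song you: 2
2 duplicate windows → 13 − 2 = 11 distinct.

11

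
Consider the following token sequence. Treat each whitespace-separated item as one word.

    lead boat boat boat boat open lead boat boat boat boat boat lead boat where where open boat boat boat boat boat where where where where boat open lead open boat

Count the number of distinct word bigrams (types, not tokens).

11

31 tokens → 30 bigram windows in total.
Repeated bigrams (each contributes count−1 duplicates):
  boat boat: 11
  where where: 4
  lead boat: 3
  boat open: 2
  boat where: 2
  open boat: 2
  open lead: 2
19 duplicate windows → 30 − 19 = 11 distinct.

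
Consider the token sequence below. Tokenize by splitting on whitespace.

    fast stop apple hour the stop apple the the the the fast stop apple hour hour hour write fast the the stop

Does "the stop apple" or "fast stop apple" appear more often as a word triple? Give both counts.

"the stop apple": 1 occurrence
"fast stop apple": 2 occurrences

"fast stop apple" (2 vs 1)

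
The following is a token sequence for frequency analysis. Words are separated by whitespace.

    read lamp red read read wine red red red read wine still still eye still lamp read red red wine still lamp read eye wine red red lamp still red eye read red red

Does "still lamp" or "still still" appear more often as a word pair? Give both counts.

"still lamp": 2 occurrences
"still still": 1 occurrence

"still lamp" (2 vs 1)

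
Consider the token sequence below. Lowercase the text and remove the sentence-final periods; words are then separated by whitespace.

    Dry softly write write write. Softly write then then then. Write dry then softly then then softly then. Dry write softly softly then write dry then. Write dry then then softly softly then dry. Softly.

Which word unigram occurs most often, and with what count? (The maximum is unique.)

"then", 12 times

Unigram frequencies (highest first):
  then: 12
  softly: 9
  write: 8
  dry: 6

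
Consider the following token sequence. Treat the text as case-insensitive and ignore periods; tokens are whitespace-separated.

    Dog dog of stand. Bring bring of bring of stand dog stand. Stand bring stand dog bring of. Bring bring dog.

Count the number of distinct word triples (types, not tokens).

18

21 tokens → 19 trigram windows in total.
Repeated trigrams (each contributes count−1 duplicates):
  bring of bring: 2
1 duplicate windows → 19 − 1 = 18 distinct.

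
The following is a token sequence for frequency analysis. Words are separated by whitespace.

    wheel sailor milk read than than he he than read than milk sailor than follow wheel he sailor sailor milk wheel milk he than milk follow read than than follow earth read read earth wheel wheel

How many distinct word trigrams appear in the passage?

33

36 tokens → 34 trigram windows in total.
Repeated trigrams (each contributes count−1 duplicates):
  read than than: 2
1 duplicate windows → 34 − 1 = 33 distinct.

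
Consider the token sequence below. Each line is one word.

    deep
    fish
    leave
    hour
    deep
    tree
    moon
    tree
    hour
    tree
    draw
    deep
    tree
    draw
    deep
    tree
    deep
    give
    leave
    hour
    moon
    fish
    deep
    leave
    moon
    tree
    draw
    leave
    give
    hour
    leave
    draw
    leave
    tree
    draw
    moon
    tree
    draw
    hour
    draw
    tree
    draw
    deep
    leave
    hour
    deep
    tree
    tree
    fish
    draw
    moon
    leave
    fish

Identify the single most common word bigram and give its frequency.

"tree draw", 6 times

Bigram frequencies (highest first):
  tree draw: 6
  deep tree: 4
  leave hour: 3
  moon tree: 3
  draw deep: 3
  hour deep: 2
  … (28 more, each ≤ 2)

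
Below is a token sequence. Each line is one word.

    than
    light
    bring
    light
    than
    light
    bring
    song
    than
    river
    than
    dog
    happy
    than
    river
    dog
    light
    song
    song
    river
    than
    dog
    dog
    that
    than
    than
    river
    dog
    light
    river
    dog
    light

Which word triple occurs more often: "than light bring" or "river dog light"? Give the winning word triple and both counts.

"than light bring": 2 occurrences
"river dog light": 3 occurrences

"river dog light" (3 vs 2)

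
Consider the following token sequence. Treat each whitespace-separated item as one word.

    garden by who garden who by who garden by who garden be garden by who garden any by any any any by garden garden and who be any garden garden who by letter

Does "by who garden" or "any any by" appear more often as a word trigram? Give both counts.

"by who garden" (4 vs 1)

"by who garden": 4 occurrences
"any any by": 1 occurrence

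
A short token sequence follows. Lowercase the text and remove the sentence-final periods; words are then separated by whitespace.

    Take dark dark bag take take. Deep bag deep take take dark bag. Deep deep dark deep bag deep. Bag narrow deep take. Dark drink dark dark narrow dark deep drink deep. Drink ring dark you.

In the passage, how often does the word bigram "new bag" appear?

0

Scanning the 35 overlapping bigram windows for "new bag":
  (none found)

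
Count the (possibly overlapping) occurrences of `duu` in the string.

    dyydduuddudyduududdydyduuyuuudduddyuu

Sliding a length-3 window over the 37 characters (35 positions):
  position 5–7: duu
  position 13–15: duu
  position 23–25: duu

3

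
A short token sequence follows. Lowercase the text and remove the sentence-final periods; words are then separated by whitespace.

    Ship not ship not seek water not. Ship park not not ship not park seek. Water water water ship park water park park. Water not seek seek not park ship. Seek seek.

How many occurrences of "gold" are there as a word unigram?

0

Scanning the 32 tokens for "gold":
  (none found)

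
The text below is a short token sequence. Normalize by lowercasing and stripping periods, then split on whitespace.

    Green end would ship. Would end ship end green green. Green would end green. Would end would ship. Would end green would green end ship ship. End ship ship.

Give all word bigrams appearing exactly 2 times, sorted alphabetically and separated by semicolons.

Bigram counts meeting the condition (exactly 2 times):
  end would: 2
  green end: 2
  green green: 2
  ship end: 2
  ship ship: 2
  ship would: 2
  would ship: 2

end would; green end; green green; ship end; ship ship; ship would; would ship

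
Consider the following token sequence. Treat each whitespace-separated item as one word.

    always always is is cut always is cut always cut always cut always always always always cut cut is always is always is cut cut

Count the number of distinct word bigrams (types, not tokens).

9

25 tokens → 24 bigram windows in total.
Repeated bigrams (each contributes count−1 duplicates):
  always always: 4
  always is: 4
  cut always: 4
  always cut: 3
  is cut: 3
  cut cut: 2
  is always: 2
15 duplicate windows → 24 − 15 = 9 distinct.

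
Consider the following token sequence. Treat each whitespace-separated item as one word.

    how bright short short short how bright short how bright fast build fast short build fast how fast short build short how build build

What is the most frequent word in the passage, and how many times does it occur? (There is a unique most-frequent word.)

"short", 7 times

Unigram frequencies (highest first):
  short: 7
  how: 5
  build: 5
  fast: 4
  bright: 3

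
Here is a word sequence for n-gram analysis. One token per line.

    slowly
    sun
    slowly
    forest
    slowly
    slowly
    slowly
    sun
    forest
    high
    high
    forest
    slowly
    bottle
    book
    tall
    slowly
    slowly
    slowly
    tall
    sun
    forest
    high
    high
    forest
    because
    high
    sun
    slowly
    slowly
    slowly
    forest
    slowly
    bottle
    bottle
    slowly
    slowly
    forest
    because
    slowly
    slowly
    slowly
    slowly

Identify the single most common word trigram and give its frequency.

Trigram frequencies (highest first):
  slowly slowly slowly: 5
  slowly forest slowly: 2
  sun forest high: 2
  forest high high: 2
  high high forest: 2
  forest slowly bottle: 2
  … (25 more, each ≤ 2)

"slowly slowly slowly", 5 times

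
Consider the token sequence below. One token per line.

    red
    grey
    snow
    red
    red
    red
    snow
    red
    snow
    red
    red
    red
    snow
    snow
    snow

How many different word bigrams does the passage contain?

6

15 tokens → 14 bigram windows in total.
Repeated bigrams (each contributes count−1 duplicates):
  red red: 4
  red snow: 3
  snow red: 3
  snow snow: 2
8 duplicate windows → 14 − 8 = 6 distinct.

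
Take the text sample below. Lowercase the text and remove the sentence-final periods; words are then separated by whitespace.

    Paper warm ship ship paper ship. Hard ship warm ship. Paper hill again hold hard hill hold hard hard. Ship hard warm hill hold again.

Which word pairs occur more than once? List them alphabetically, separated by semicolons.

Bigram counts meeting the condition (more than once):
  hard ship: 2
  hill hold: 2
  hold hard: 2
  ship hard: 2
  ship paper: 2
  warm ship: 2

hard ship; hill hold; hold hard; ship hard; ship paper; warm ship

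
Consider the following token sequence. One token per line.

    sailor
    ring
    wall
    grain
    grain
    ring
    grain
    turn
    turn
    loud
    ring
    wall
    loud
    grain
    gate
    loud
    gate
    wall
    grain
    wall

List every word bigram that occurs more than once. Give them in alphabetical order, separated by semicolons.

Bigram counts meeting the condition (more than once):
  ring wall: 2
  wall grain: 2

ring wall; wall grain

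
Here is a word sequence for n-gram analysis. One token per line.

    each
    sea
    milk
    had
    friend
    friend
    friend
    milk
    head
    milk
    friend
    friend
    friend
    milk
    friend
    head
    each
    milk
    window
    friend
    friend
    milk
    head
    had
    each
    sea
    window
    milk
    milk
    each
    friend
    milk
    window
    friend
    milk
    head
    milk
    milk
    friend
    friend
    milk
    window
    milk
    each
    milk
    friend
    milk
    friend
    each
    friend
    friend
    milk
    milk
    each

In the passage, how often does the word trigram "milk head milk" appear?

2

Scanning the 52 overlapping trigram windows for "milk head milk":
  position 8–10: milk head milk
  position 35–37: milk head milk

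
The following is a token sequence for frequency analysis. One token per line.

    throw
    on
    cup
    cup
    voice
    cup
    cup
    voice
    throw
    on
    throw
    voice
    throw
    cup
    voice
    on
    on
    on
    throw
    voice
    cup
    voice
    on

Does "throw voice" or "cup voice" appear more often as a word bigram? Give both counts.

"cup voice" (4 vs 2)

"throw voice": 2 occurrences
"cup voice": 4 occurrences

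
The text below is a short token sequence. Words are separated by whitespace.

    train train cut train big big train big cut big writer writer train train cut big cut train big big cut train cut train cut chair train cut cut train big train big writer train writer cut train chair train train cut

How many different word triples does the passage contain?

42 tokens → 40 trigram windows in total.
Repeated trigrams (each contributes count−1 duplicates):
  cut train big: 3
  train train cut: 3
  big cut train: 2
  big train big: 2
  cut train cut: 2
  train big big: 2
  train cut train: 2
9 duplicate windows → 40 − 9 = 31 distinct.

31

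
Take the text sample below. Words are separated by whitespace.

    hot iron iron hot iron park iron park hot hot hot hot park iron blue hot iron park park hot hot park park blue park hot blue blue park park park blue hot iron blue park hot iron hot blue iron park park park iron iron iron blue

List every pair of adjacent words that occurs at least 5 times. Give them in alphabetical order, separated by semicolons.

Bigram counts meeting the condition (at least 5 times):
  hot iron: 5
  park park: 6

hot iron; park park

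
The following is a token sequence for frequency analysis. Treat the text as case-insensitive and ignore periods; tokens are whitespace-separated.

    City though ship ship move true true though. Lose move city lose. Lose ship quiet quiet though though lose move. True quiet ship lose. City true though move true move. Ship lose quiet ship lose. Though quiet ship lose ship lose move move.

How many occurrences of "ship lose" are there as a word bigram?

5

Scanning the 42 overlapping bigram windows for "ship lose":
  position 23–24: ship lose
  position 31–32: ship lose
  position 34–35: ship lose
  position 38–39: ship lose
  position 40–41: ship lose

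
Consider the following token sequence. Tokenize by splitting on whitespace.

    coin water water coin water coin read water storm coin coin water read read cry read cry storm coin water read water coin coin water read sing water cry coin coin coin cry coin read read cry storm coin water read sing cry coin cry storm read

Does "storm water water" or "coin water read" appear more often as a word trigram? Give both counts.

"storm water water": 0 occurrences
"coin water read": 4 occurrences

"coin water read" (4 vs 0)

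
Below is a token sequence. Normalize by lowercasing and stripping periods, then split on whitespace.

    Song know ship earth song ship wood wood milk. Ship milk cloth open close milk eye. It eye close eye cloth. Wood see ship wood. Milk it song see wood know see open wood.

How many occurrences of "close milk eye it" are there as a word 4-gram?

1

Scanning the 31 overlapping 4-gram windows for "close milk eye it":
  position 14–17: close milk eye it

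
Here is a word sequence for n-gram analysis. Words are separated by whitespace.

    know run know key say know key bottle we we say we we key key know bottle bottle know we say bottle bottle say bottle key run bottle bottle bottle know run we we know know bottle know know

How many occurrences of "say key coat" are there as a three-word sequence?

0

Scanning the 37 overlapping trigram windows for "say key coat":
  (none found)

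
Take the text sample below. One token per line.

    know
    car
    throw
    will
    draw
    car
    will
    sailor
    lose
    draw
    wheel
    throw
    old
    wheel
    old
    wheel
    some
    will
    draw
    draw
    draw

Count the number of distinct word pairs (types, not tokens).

17

21 tokens → 20 bigram windows in total.
Repeated bigrams (each contributes count−1 duplicates):
  draw draw: 2
  old wheel: 2
  will draw: 2
3 duplicate windows → 20 − 3 = 17 distinct.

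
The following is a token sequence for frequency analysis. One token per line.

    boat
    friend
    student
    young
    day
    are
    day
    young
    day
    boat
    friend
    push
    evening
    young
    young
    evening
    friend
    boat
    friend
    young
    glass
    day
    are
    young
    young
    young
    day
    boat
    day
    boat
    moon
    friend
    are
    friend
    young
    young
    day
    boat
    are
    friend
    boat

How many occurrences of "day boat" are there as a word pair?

4

Scanning the 40 overlapping bigram windows for "day boat":
  position 9–10: day boat
  position 27–28: day boat
  position 29–30: day boat
  position 37–38: day boat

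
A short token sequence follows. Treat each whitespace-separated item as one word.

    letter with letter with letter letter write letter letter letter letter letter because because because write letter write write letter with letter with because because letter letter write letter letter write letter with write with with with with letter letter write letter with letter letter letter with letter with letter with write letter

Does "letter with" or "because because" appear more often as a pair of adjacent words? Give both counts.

"letter with" (9 vs 3)

"letter with": 9 occurrences
"because because": 3 occurrences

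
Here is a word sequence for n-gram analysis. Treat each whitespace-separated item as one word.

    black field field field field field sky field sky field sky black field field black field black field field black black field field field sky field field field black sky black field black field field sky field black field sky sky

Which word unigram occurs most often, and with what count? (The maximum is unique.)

"field", 23 times

Unigram frequencies (highest first):
  field: 23
  black: 10
  sky: 8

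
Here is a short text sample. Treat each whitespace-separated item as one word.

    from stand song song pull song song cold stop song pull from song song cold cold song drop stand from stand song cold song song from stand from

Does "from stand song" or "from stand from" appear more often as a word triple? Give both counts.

"from stand song" (2 vs 1)

"from stand song": 2 occurrences
"from stand from": 1 occurrence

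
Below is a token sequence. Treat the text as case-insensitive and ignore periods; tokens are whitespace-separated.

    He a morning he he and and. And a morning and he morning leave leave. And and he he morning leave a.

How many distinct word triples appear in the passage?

22 tokens → 20 trigram windows in total.
Repeated trigrams (each contributes count−1 duplicates):
  he morning leave: 2
1 duplicate windows → 20 − 1 = 19 distinct.

19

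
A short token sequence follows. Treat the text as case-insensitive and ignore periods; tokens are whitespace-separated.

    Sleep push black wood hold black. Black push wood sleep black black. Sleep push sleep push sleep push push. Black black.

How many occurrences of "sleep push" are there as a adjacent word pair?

4

Scanning the 20 overlapping bigram windows for "sleep push":
  position 1–2: sleep push
  position 13–14: sleep push
  position 15–16: sleep push
  position 17–18: sleep push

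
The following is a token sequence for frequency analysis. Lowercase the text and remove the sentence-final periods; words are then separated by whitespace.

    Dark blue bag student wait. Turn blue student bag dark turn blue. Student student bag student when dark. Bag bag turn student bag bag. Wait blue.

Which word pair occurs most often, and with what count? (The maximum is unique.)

"student bag", 3 times

Bigram frequencies (highest first):
  student bag: 3
  bag student: 2
  turn blue: 2
  blue student: 2
  bag bag: 2
  dark blue: 1
  … (13 more, each ≤ 1)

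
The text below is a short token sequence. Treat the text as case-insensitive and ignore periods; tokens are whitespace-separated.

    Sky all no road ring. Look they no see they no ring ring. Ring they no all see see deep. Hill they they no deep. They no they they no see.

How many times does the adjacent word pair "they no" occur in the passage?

6

Scanning the 30 overlapping bigram windows for "they no":
  position 7–8: they no
  position 10–11: they no
  position 15–16: they no
  position 23–24: they no
  position 26–27: they no
  position 29–30: they no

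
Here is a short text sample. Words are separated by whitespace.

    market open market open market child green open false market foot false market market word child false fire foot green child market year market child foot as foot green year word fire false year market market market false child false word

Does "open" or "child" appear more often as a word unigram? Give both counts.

"child" (5 vs 3)

"open": 3 occurrences
"child": 5 occurrences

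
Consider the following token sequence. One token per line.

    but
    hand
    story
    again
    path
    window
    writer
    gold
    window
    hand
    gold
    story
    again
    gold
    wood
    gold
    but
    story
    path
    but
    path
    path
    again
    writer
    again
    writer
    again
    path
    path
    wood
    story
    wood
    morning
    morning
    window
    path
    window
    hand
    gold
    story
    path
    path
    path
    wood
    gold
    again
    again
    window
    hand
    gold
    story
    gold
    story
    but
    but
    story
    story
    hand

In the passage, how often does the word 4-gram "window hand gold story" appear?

3

Scanning the 55 overlapping 4-gram windows for "window hand gold story":
  position 9–12: window hand gold story
  position 37–40: window hand gold story
  position 48–51: window hand gold story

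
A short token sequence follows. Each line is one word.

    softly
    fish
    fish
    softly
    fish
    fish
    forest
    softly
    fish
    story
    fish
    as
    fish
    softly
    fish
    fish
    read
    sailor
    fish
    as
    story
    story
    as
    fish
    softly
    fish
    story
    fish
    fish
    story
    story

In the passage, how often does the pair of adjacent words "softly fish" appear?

Scanning the 30 overlapping bigram windows for "softly fish":
  position 1–2: softly fish
  position 4–5: softly fish
  position 8–9: softly fish
  position 14–15: softly fish
  position 25–26: softly fish

5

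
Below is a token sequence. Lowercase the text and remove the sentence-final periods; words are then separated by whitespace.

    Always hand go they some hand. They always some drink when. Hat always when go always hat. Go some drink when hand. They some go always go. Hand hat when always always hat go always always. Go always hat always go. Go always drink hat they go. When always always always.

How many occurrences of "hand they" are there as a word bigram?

2

Scanning the 50 overlapping bigram windows for "hand they":
  position 6–7: hand they
  position 22–23: hand they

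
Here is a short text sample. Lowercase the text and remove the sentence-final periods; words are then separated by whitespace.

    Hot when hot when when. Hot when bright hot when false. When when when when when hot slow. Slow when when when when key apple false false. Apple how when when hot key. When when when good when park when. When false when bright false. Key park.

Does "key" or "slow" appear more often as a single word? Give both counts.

"key" (3 vs 2)

"key": 3 occurrences
"slow": 2 occurrences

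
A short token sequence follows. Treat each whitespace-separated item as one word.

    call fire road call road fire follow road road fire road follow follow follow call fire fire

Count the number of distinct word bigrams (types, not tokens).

17 tokens → 16 bigram windows in total.
Repeated bigrams (each contributes count−1 duplicates):
  call fire: 2
  fire road: 2
  follow follow: 2
  road fire: 2
4 duplicate windows → 16 − 4 = 12 distinct.

12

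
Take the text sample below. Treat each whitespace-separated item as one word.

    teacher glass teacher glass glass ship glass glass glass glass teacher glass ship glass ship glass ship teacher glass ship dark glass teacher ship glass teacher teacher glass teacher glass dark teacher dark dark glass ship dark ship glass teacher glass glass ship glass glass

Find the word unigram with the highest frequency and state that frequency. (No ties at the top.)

"glass", 21 times

Unigram frequencies (highest first):
  glass: 21
  teacher: 10
  ship: 9
  dark: 5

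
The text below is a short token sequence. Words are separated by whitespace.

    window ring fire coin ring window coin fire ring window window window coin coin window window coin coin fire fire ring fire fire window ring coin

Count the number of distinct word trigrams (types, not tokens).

22

26 tokens → 24 trigram windows in total.
Repeated trigrams (each contributes count−1 duplicates):
  window coin coin: 2
  window window coin: 2
2 duplicate windows → 24 − 2 = 22 distinct.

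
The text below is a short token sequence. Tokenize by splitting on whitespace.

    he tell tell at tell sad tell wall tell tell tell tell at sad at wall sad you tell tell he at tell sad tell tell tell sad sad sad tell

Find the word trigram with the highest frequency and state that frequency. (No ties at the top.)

"tell tell tell", 3 times

Trigram frequencies (highest first):
  tell tell tell: 3
  tell tell at: 2
  at tell sad: 2
  tell sad tell: 2
  he tell tell: 1
  tell at tell: 1
  … (18 more, each ≤ 1)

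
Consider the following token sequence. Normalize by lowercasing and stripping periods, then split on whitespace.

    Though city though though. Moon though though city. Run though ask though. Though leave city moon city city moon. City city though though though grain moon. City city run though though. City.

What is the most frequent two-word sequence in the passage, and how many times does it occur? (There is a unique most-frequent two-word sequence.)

Bigram frequencies (highest first):
  though though: 6
  though city: 3
  moon city: 3
  city city: 3
  city though: 2
  city run: 2
  … (10 more, each ≤ 2)

"though though", 6 times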